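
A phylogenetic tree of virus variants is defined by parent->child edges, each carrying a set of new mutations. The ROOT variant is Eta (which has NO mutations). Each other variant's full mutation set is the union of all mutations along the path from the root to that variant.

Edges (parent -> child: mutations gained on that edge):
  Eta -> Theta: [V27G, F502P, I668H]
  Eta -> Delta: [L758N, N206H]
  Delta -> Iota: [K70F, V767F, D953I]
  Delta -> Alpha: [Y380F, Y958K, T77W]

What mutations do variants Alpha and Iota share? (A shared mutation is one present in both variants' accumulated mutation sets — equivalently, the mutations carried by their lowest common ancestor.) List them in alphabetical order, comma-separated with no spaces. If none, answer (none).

Accumulating mutations along path to Alpha:
  At Eta: gained [] -> total []
  At Delta: gained ['L758N', 'N206H'] -> total ['L758N', 'N206H']
  At Alpha: gained ['Y380F', 'Y958K', 'T77W'] -> total ['L758N', 'N206H', 'T77W', 'Y380F', 'Y958K']
Mutations(Alpha) = ['L758N', 'N206H', 'T77W', 'Y380F', 'Y958K']
Accumulating mutations along path to Iota:
  At Eta: gained [] -> total []
  At Delta: gained ['L758N', 'N206H'] -> total ['L758N', 'N206H']
  At Iota: gained ['K70F', 'V767F', 'D953I'] -> total ['D953I', 'K70F', 'L758N', 'N206H', 'V767F']
Mutations(Iota) = ['D953I', 'K70F', 'L758N', 'N206H', 'V767F']
Intersection: ['L758N', 'N206H', 'T77W', 'Y380F', 'Y958K'] ∩ ['D953I', 'K70F', 'L758N', 'N206H', 'V767F'] = ['L758N', 'N206H']

Answer: L758N,N206H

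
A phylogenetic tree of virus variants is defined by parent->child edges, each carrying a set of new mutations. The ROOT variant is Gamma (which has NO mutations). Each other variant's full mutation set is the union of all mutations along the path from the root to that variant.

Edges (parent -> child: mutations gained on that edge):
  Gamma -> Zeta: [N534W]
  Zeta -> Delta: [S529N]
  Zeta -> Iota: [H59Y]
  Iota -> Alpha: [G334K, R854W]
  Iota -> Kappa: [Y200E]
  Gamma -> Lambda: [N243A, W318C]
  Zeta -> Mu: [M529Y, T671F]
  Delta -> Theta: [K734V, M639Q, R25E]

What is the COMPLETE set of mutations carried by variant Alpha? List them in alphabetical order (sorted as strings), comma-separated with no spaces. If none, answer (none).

At Gamma: gained [] -> total []
At Zeta: gained ['N534W'] -> total ['N534W']
At Iota: gained ['H59Y'] -> total ['H59Y', 'N534W']
At Alpha: gained ['G334K', 'R854W'] -> total ['G334K', 'H59Y', 'N534W', 'R854W']

Answer: G334K,H59Y,N534W,R854W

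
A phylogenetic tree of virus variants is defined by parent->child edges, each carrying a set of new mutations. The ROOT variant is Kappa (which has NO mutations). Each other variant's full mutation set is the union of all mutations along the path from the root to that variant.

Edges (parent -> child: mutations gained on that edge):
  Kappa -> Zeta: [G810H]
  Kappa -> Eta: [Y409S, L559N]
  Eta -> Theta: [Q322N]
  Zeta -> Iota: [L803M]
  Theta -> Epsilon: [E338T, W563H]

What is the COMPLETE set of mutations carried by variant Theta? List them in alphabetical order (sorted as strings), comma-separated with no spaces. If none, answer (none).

Answer: L559N,Q322N,Y409S

Derivation:
At Kappa: gained [] -> total []
At Eta: gained ['Y409S', 'L559N'] -> total ['L559N', 'Y409S']
At Theta: gained ['Q322N'] -> total ['L559N', 'Q322N', 'Y409S']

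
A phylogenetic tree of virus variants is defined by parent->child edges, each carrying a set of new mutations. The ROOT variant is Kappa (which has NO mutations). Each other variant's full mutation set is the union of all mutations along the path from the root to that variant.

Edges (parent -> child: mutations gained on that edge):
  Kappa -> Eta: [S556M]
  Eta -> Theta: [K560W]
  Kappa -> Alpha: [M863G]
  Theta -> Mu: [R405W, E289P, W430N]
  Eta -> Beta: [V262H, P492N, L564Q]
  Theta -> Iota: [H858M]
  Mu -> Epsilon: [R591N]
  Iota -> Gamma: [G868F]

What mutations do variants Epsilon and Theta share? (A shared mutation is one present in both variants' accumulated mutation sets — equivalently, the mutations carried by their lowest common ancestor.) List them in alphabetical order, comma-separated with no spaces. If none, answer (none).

Accumulating mutations along path to Epsilon:
  At Kappa: gained [] -> total []
  At Eta: gained ['S556M'] -> total ['S556M']
  At Theta: gained ['K560W'] -> total ['K560W', 'S556M']
  At Mu: gained ['R405W', 'E289P', 'W430N'] -> total ['E289P', 'K560W', 'R405W', 'S556M', 'W430N']
  At Epsilon: gained ['R591N'] -> total ['E289P', 'K560W', 'R405W', 'R591N', 'S556M', 'W430N']
Mutations(Epsilon) = ['E289P', 'K560W', 'R405W', 'R591N', 'S556M', 'W430N']
Accumulating mutations along path to Theta:
  At Kappa: gained [] -> total []
  At Eta: gained ['S556M'] -> total ['S556M']
  At Theta: gained ['K560W'] -> total ['K560W', 'S556M']
Mutations(Theta) = ['K560W', 'S556M']
Intersection: ['E289P', 'K560W', 'R405W', 'R591N', 'S556M', 'W430N'] ∩ ['K560W', 'S556M'] = ['K560W', 'S556M']

Answer: K560W,S556M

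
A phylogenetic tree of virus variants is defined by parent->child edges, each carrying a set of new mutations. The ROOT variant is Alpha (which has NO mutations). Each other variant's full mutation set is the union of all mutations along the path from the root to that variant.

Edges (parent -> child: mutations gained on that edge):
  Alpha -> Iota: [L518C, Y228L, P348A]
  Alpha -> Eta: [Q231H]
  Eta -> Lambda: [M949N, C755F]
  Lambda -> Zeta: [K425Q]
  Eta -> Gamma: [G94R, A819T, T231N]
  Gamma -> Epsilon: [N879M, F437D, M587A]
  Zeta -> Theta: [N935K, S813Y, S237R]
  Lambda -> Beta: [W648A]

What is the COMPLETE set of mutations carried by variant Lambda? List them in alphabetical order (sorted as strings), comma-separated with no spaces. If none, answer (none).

At Alpha: gained [] -> total []
At Eta: gained ['Q231H'] -> total ['Q231H']
At Lambda: gained ['M949N', 'C755F'] -> total ['C755F', 'M949N', 'Q231H']

Answer: C755F,M949N,Q231H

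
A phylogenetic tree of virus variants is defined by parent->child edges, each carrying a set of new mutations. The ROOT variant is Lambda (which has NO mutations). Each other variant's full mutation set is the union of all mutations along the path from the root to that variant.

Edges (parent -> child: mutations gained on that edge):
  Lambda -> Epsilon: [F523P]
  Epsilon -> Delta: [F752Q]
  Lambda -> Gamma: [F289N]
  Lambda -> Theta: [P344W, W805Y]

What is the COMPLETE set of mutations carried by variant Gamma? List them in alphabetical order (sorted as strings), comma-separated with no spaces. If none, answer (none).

At Lambda: gained [] -> total []
At Gamma: gained ['F289N'] -> total ['F289N']

Answer: F289N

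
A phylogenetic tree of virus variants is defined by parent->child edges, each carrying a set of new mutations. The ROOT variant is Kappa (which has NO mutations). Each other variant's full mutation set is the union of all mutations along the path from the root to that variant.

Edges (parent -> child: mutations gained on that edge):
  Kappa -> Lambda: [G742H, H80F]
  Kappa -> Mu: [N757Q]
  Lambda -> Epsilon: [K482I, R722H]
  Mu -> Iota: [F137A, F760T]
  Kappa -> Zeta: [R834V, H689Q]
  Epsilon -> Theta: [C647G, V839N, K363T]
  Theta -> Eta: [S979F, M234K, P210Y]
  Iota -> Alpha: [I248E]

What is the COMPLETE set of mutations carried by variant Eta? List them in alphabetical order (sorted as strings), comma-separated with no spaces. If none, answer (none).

At Kappa: gained [] -> total []
At Lambda: gained ['G742H', 'H80F'] -> total ['G742H', 'H80F']
At Epsilon: gained ['K482I', 'R722H'] -> total ['G742H', 'H80F', 'K482I', 'R722H']
At Theta: gained ['C647G', 'V839N', 'K363T'] -> total ['C647G', 'G742H', 'H80F', 'K363T', 'K482I', 'R722H', 'V839N']
At Eta: gained ['S979F', 'M234K', 'P210Y'] -> total ['C647G', 'G742H', 'H80F', 'K363T', 'K482I', 'M234K', 'P210Y', 'R722H', 'S979F', 'V839N']

Answer: C647G,G742H,H80F,K363T,K482I,M234K,P210Y,R722H,S979F,V839N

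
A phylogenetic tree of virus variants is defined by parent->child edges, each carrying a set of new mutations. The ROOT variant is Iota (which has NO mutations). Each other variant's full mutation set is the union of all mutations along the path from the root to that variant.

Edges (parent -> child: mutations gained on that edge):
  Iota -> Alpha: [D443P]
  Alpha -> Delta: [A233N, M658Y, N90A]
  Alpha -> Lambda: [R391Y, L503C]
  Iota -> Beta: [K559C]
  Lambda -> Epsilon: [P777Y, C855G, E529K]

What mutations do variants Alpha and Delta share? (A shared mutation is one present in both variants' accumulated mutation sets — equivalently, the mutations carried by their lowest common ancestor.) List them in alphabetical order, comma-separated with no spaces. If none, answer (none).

Accumulating mutations along path to Alpha:
  At Iota: gained [] -> total []
  At Alpha: gained ['D443P'] -> total ['D443P']
Mutations(Alpha) = ['D443P']
Accumulating mutations along path to Delta:
  At Iota: gained [] -> total []
  At Alpha: gained ['D443P'] -> total ['D443P']
  At Delta: gained ['A233N', 'M658Y', 'N90A'] -> total ['A233N', 'D443P', 'M658Y', 'N90A']
Mutations(Delta) = ['A233N', 'D443P', 'M658Y', 'N90A']
Intersection: ['D443P'] ∩ ['A233N', 'D443P', 'M658Y', 'N90A'] = ['D443P']

Answer: D443P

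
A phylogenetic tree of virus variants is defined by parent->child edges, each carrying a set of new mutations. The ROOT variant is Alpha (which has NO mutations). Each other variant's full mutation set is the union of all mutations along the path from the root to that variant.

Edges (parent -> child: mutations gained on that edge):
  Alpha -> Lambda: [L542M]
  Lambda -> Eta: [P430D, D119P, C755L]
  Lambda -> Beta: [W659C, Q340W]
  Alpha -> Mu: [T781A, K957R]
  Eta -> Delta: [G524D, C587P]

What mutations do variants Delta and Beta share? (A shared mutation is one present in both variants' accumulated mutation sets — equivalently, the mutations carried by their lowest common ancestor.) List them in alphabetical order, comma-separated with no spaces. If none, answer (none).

Answer: L542M

Derivation:
Accumulating mutations along path to Delta:
  At Alpha: gained [] -> total []
  At Lambda: gained ['L542M'] -> total ['L542M']
  At Eta: gained ['P430D', 'D119P', 'C755L'] -> total ['C755L', 'D119P', 'L542M', 'P430D']
  At Delta: gained ['G524D', 'C587P'] -> total ['C587P', 'C755L', 'D119P', 'G524D', 'L542M', 'P430D']
Mutations(Delta) = ['C587P', 'C755L', 'D119P', 'G524D', 'L542M', 'P430D']
Accumulating mutations along path to Beta:
  At Alpha: gained [] -> total []
  At Lambda: gained ['L542M'] -> total ['L542M']
  At Beta: gained ['W659C', 'Q340W'] -> total ['L542M', 'Q340W', 'W659C']
Mutations(Beta) = ['L542M', 'Q340W', 'W659C']
Intersection: ['C587P', 'C755L', 'D119P', 'G524D', 'L542M', 'P430D'] ∩ ['L542M', 'Q340W', 'W659C'] = ['L542M']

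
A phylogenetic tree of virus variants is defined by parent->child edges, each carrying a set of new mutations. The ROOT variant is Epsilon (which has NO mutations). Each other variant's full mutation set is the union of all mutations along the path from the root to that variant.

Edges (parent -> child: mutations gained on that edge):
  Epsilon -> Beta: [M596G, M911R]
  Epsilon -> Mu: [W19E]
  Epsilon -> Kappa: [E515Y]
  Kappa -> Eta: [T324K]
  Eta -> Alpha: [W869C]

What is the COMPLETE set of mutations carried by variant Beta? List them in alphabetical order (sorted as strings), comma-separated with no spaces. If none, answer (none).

Answer: M596G,M911R

Derivation:
At Epsilon: gained [] -> total []
At Beta: gained ['M596G', 'M911R'] -> total ['M596G', 'M911R']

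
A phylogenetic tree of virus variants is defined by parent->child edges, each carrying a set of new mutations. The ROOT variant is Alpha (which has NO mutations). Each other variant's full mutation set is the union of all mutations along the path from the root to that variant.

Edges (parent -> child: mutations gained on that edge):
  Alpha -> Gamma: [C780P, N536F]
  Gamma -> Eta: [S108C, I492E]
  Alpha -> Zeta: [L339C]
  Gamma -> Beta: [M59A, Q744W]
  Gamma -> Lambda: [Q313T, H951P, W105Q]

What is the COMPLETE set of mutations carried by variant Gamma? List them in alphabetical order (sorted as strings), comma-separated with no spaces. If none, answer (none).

Answer: C780P,N536F

Derivation:
At Alpha: gained [] -> total []
At Gamma: gained ['C780P', 'N536F'] -> total ['C780P', 'N536F']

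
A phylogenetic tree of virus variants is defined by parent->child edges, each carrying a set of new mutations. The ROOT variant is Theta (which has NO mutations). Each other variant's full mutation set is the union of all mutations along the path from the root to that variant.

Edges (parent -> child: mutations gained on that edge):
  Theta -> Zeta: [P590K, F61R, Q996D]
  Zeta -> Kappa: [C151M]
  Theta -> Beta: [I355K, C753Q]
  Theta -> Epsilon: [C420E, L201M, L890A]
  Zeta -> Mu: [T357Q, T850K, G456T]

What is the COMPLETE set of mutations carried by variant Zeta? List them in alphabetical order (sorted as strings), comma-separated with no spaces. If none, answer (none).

At Theta: gained [] -> total []
At Zeta: gained ['P590K', 'F61R', 'Q996D'] -> total ['F61R', 'P590K', 'Q996D']

Answer: F61R,P590K,Q996D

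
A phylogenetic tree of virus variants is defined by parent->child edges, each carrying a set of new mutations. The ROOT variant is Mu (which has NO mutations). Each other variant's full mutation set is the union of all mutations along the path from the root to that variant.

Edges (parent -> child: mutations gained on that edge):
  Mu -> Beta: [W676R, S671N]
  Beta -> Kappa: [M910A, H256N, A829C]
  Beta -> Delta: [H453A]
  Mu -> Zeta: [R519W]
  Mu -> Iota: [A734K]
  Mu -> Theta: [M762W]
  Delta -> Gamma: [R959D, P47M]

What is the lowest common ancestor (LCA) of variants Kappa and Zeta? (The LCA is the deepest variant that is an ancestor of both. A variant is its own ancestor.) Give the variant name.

Answer: Mu

Derivation:
Path from root to Kappa: Mu -> Beta -> Kappa
  ancestors of Kappa: {Mu, Beta, Kappa}
Path from root to Zeta: Mu -> Zeta
  ancestors of Zeta: {Mu, Zeta}
Common ancestors: {Mu}
Walk up from Zeta: Zeta (not in ancestors of Kappa), Mu (in ancestors of Kappa)
Deepest common ancestor (LCA) = Mu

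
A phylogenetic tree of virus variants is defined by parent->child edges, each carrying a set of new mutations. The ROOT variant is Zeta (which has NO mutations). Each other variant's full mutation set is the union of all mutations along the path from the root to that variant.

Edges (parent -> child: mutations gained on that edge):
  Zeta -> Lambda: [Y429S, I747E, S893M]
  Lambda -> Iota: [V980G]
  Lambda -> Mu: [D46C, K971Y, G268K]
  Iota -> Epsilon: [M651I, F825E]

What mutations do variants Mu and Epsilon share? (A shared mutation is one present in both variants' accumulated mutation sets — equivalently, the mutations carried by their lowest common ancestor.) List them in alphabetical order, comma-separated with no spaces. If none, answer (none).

Accumulating mutations along path to Mu:
  At Zeta: gained [] -> total []
  At Lambda: gained ['Y429S', 'I747E', 'S893M'] -> total ['I747E', 'S893M', 'Y429S']
  At Mu: gained ['D46C', 'K971Y', 'G268K'] -> total ['D46C', 'G268K', 'I747E', 'K971Y', 'S893M', 'Y429S']
Mutations(Mu) = ['D46C', 'G268K', 'I747E', 'K971Y', 'S893M', 'Y429S']
Accumulating mutations along path to Epsilon:
  At Zeta: gained [] -> total []
  At Lambda: gained ['Y429S', 'I747E', 'S893M'] -> total ['I747E', 'S893M', 'Y429S']
  At Iota: gained ['V980G'] -> total ['I747E', 'S893M', 'V980G', 'Y429S']
  At Epsilon: gained ['M651I', 'F825E'] -> total ['F825E', 'I747E', 'M651I', 'S893M', 'V980G', 'Y429S']
Mutations(Epsilon) = ['F825E', 'I747E', 'M651I', 'S893M', 'V980G', 'Y429S']
Intersection: ['D46C', 'G268K', 'I747E', 'K971Y', 'S893M', 'Y429S'] ∩ ['F825E', 'I747E', 'M651I', 'S893M', 'V980G', 'Y429S'] = ['I747E', 'S893M', 'Y429S']

Answer: I747E,S893M,Y429S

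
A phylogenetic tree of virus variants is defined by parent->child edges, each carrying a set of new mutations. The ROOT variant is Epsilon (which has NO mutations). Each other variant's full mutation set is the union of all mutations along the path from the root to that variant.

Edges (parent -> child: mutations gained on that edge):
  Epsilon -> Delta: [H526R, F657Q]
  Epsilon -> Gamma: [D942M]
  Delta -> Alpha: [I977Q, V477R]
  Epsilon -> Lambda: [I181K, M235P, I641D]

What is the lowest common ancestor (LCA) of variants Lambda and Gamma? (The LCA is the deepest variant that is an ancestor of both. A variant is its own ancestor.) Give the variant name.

Answer: Epsilon

Derivation:
Path from root to Lambda: Epsilon -> Lambda
  ancestors of Lambda: {Epsilon, Lambda}
Path from root to Gamma: Epsilon -> Gamma
  ancestors of Gamma: {Epsilon, Gamma}
Common ancestors: {Epsilon}
Walk up from Gamma: Gamma (not in ancestors of Lambda), Epsilon (in ancestors of Lambda)
Deepest common ancestor (LCA) = Epsilon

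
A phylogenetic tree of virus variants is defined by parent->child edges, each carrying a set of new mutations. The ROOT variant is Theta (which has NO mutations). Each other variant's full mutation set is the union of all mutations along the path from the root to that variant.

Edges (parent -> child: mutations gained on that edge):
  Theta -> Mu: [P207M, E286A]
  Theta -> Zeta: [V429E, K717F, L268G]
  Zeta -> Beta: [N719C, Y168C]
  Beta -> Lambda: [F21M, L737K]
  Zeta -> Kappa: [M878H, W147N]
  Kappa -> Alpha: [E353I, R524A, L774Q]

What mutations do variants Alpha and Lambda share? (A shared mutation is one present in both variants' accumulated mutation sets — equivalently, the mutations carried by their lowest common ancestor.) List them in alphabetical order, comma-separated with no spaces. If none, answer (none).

Accumulating mutations along path to Alpha:
  At Theta: gained [] -> total []
  At Zeta: gained ['V429E', 'K717F', 'L268G'] -> total ['K717F', 'L268G', 'V429E']
  At Kappa: gained ['M878H', 'W147N'] -> total ['K717F', 'L268G', 'M878H', 'V429E', 'W147N']
  At Alpha: gained ['E353I', 'R524A', 'L774Q'] -> total ['E353I', 'K717F', 'L268G', 'L774Q', 'M878H', 'R524A', 'V429E', 'W147N']
Mutations(Alpha) = ['E353I', 'K717F', 'L268G', 'L774Q', 'M878H', 'R524A', 'V429E', 'W147N']
Accumulating mutations along path to Lambda:
  At Theta: gained [] -> total []
  At Zeta: gained ['V429E', 'K717F', 'L268G'] -> total ['K717F', 'L268G', 'V429E']
  At Beta: gained ['N719C', 'Y168C'] -> total ['K717F', 'L268G', 'N719C', 'V429E', 'Y168C']
  At Lambda: gained ['F21M', 'L737K'] -> total ['F21M', 'K717F', 'L268G', 'L737K', 'N719C', 'V429E', 'Y168C']
Mutations(Lambda) = ['F21M', 'K717F', 'L268G', 'L737K', 'N719C', 'V429E', 'Y168C']
Intersection: ['E353I', 'K717F', 'L268G', 'L774Q', 'M878H', 'R524A', 'V429E', 'W147N'] ∩ ['F21M', 'K717F', 'L268G', 'L737K', 'N719C', 'V429E', 'Y168C'] = ['K717F', 'L268G', 'V429E']

Answer: K717F,L268G,V429E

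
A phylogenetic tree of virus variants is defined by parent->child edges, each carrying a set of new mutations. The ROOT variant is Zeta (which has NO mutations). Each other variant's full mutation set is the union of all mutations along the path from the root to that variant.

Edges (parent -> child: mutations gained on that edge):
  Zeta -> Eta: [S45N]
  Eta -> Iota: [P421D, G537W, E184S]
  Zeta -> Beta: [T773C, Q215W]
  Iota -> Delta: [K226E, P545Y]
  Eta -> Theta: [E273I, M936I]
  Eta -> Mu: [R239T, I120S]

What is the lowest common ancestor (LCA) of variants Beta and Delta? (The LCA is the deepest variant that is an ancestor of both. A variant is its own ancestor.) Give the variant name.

Path from root to Beta: Zeta -> Beta
  ancestors of Beta: {Zeta, Beta}
Path from root to Delta: Zeta -> Eta -> Iota -> Delta
  ancestors of Delta: {Zeta, Eta, Iota, Delta}
Common ancestors: {Zeta}
Walk up from Delta: Delta (not in ancestors of Beta), Iota (not in ancestors of Beta), Eta (not in ancestors of Beta), Zeta (in ancestors of Beta)
Deepest common ancestor (LCA) = Zeta

Answer: Zeta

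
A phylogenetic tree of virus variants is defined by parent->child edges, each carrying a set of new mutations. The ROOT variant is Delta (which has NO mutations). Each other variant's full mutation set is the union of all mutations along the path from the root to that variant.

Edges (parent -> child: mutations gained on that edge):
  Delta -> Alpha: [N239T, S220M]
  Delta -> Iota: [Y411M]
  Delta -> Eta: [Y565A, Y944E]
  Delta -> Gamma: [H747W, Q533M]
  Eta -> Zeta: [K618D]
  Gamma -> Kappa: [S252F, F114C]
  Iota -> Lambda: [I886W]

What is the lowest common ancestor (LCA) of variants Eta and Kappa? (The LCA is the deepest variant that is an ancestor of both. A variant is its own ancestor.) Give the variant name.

Path from root to Eta: Delta -> Eta
  ancestors of Eta: {Delta, Eta}
Path from root to Kappa: Delta -> Gamma -> Kappa
  ancestors of Kappa: {Delta, Gamma, Kappa}
Common ancestors: {Delta}
Walk up from Kappa: Kappa (not in ancestors of Eta), Gamma (not in ancestors of Eta), Delta (in ancestors of Eta)
Deepest common ancestor (LCA) = Delta

Answer: Delta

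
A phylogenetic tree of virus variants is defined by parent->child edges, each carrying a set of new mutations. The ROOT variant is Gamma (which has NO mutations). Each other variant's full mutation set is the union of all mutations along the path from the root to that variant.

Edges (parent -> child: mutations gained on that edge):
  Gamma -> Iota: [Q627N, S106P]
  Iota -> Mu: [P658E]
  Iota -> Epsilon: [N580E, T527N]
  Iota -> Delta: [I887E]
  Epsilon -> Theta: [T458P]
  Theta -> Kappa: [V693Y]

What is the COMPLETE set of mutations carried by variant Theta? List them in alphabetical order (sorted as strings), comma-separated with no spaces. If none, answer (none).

Answer: N580E,Q627N,S106P,T458P,T527N

Derivation:
At Gamma: gained [] -> total []
At Iota: gained ['Q627N', 'S106P'] -> total ['Q627N', 'S106P']
At Epsilon: gained ['N580E', 'T527N'] -> total ['N580E', 'Q627N', 'S106P', 'T527N']
At Theta: gained ['T458P'] -> total ['N580E', 'Q627N', 'S106P', 'T458P', 'T527N']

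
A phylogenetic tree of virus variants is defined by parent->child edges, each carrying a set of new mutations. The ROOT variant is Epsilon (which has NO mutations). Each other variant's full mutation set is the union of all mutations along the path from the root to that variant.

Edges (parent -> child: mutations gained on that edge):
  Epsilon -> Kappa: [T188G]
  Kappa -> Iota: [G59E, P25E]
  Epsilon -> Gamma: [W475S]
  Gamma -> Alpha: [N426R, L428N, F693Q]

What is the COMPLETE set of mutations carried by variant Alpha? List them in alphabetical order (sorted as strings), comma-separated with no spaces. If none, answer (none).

Answer: F693Q,L428N,N426R,W475S

Derivation:
At Epsilon: gained [] -> total []
At Gamma: gained ['W475S'] -> total ['W475S']
At Alpha: gained ['N426R', 'L428N', 'F693Q'] -> total ['F693Q', 'L428N', 'N426R', 'W475S']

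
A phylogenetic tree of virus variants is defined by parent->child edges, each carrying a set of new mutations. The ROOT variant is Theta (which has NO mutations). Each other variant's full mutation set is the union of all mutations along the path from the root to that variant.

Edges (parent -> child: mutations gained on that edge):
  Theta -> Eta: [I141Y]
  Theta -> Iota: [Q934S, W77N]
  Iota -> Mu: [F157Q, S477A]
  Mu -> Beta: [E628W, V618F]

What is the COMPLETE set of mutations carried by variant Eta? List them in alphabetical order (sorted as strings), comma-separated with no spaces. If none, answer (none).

Answer: I141Y

Derivation:
At Theta: gained [] -> total []
At Eta: gained ['I141Y'] -> total ['I141Y']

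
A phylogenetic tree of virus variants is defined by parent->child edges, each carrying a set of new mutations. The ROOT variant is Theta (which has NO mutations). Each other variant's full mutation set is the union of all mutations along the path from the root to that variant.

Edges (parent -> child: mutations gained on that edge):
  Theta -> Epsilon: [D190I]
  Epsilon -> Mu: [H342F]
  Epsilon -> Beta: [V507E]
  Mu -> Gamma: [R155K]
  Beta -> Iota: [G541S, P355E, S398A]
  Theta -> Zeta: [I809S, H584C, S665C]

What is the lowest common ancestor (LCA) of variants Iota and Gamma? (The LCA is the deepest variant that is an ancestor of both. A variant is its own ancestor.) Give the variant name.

Path from root to Iota: Theta -> Epsilon -> Beta -> Iota
  ancestors of Iota: {Theta, Epsilon, Beta, Iota}
Path from root to Gamma: Theta -> Epsilon -> Mu -> Gamma
  ancestors of Gamma: {Theta, Epsilon, Mu, Gamma}
Common ancestors: {Theta, Epsilon}
Walk up from Gamma: Gamma (not in ancestors of Iota), Mu (not in ancestors of Iota), Epsilon (in ancestors of Iota), Theta (in ancestors of Iota)
Deepest common ancestor (LCA) = Epsilon

Answer: Epsilon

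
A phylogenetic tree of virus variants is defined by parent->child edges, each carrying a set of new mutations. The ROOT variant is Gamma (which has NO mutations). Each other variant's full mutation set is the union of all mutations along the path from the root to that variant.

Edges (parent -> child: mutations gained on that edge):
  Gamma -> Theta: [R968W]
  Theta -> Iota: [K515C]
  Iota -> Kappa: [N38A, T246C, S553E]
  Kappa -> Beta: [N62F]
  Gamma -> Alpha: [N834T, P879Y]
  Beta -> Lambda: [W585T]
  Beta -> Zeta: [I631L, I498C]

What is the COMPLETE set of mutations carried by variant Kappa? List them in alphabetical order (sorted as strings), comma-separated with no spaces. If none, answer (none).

Answer: K515C,N38A,R968W,S553E,T246C

Derivation:
At Gamma: gained [] -> total []
At Theta: gained ['R968W'] -> total ['R968W']
At Iota: gained ['K515C'] -> total ['K515C', 'R968W']
At Kappa: gained ['N38A', 'T246C', 'S553E'] -> total ['K515C', 'N38A', 'R968W', 'S553E', 'T246C']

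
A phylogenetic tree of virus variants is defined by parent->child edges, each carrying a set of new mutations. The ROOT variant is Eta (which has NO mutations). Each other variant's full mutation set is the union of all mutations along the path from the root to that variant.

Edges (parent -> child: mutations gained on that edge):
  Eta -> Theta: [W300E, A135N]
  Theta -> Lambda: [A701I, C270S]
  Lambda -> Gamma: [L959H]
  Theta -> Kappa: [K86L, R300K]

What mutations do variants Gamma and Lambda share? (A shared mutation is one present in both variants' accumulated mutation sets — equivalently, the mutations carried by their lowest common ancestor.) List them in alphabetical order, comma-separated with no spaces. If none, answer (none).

Answer: A135N,A701I,C270S,W300E

Derivation:
Accumulating mutations along path to Gamma:
  At Eta: gained [] -> total []
  At Theta: gained ['W300E', 'A135N'] -> total ['A135N', 'W300E']
  At Lambda: gained ['A701I', 'C270S'] -> total ['A135N', 'A701I', 'C270S', 'W300E']
  At Gamma: gained ['L959H'] -> total ['A135N', 'A701I', 'C270S', 'L959H', 'W300E']
Mutations(Gamma) = ['A135N', 'A701I', 'C270S', 'L959H', 'W300E']
Accumulating mutations along path to Lambda:
  At Eta: gained [] -> total []
  At Theta: gained ['W300E', 'A135N'] -> total ['A135N', 'W300E']
  At Lambda: gained ['A701I', 'C270S'] -> total ['A135N', 'A701I', 'C270S', 'W300E']
Mutations(Lambda) = ['A135N', 'A701I', 'C270S', 'W300E']
Intersection: ['A135N', 'A701I', 'C270S', 'L959H', 'W300E'] ∩ ['A135N', 'A701I', 'C270S', 'W300E'] = ['A135N', 'A701I', 'C270S', 'W300E']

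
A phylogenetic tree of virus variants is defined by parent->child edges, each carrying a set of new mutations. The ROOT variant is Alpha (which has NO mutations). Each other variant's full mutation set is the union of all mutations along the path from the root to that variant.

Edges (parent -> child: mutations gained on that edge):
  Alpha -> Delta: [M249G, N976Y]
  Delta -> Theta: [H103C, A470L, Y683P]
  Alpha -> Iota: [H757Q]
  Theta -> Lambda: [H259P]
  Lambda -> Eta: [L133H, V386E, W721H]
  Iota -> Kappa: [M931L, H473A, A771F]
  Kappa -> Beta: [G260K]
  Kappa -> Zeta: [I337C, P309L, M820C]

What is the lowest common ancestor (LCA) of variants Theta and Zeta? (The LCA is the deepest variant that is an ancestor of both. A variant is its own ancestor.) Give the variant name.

Answer: Alpha

Derivation:
Path from root to Theta: Alpha -> Delta -> Theta
  ancestors of Theta: {Alpha, Delta, Theta}
Path from root to Zeta: Alpha -> Iota -> Kappa -> Zeta
  ancestors of Zeta: {Alpha, Iota, Kappa, Zeta}
Common ancestors: {Alpha}
Walk up from Zeta: Zeta (not in ancestors of Theta), Kappa (not in ancestors of Theta), Iota (not in ancestors of Theta), Alpha (in ancestors of Theta)
Deepest common ancestor (LCA) = Alpha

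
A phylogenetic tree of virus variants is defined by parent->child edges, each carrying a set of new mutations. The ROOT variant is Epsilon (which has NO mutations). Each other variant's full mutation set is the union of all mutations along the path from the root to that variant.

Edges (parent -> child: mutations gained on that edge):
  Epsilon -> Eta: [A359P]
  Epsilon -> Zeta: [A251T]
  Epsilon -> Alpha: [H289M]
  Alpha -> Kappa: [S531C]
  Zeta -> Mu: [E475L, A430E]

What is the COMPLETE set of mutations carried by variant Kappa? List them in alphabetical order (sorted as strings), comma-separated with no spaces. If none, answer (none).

At Epsilon: gained [] -> total []
At Alpha: gained ['H289M'] -> total ['H289M']
At Kappa: gained ['S531C'] -> total ['H289M', 'S531C']

Answer: H289M,S531C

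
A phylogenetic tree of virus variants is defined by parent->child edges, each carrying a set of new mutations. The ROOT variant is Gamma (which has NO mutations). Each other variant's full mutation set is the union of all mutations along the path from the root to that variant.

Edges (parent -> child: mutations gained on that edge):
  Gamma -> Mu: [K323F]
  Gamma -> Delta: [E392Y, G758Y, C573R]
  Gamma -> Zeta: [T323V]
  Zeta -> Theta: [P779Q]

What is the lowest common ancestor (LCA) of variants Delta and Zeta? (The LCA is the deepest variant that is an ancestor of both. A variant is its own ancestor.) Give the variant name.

Path from root to Delta: Gamma -> Delta
  ancestors of Delta: {Gamma, Delta}
Path from root to Zeta: Gamma -> Zeta
  ancestors of Zeta: {Gamma, Zeta}
Common ancestors: {Gamma}
Walk up from Zeta: Zeta (not in ancestors of Delta), Gamma (in ancestors of Delta)
Deepest common ancestor (LCA) = Gamma

Answer: Gamma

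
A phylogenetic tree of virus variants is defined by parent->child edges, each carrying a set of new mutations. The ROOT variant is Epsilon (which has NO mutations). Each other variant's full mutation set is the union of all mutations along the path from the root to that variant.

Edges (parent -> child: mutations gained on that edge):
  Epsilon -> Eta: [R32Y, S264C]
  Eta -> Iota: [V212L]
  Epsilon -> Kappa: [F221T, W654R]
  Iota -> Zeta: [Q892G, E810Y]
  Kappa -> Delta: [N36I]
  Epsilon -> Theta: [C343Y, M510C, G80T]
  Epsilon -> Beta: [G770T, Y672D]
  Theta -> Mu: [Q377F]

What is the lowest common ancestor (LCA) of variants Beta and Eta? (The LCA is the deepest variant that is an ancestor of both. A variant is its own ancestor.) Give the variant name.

Answer: Epsilon

Derivation:
Path from root to Beta: Epsilon -> Beta
  ancestors of Beta: {Epsilon, Beta}
Path from root to Eta: Epsilon -> Eta
  ancestors of Eta: {Epsilon, Eta}
Common ancestors: {Epsilon}
Walk up from Eta: Eta (not in ancestors of Beta), Epsilon (in ancestors of Beta)
Deepest common ancestor (LCA) = Epsilon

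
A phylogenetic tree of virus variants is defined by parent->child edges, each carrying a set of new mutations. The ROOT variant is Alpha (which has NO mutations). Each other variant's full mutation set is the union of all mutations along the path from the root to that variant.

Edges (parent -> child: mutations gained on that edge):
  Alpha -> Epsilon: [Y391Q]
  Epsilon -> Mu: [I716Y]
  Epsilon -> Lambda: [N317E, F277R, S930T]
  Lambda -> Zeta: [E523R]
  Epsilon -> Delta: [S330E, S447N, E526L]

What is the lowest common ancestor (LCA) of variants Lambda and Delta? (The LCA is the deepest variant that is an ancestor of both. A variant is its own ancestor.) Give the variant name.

Answer: Epsilon

Derivation:
Path from root to Lambda: Alpha -> Epsilon -> Lambda
  ancestors of Lambda: {Alpha, Epsilon, Lambda}
Path from root to Delta: Alpha -> Epsilon -> Delta
  ancestors of Delta: {Alpha, Epsilon, Delta}
Common ancestors: {Alpha, Epsilon}
Walk up from Delta: Delta (not in ancestors of Lambda), Epsilon (in ancestors of Lambda), Alpha (in ancestors of Lambda)
Deepest common ancestor (LCA) = Epsilon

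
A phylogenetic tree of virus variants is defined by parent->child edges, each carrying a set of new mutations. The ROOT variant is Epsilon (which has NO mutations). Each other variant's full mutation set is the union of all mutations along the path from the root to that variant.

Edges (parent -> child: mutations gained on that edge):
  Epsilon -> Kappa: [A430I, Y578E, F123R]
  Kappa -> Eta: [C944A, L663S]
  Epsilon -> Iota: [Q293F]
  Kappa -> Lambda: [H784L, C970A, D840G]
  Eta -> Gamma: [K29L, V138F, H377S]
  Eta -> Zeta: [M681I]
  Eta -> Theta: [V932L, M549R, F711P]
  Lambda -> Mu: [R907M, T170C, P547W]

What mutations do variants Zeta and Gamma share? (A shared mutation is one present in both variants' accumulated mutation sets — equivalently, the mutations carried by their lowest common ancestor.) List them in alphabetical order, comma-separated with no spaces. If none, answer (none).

Answer: A430I,C944A,F123R,L663S,Y578E

Derivation:
Accumulating mutations along path to Zeta:
  At Epsilon: gained [] -> total []
  At Kappa: gained ['A430I', 'Y578E', 'F123R'] -> total ['A430I', 'F123R', 'Y578E']
  At Eta: gained ['C944A', 'L663S'] -> total ['A430I', 'C944A', 'F123R', 'L663S', 'Y578E']
  At Zeta: gained ['M681I'] -> total ['A430I', 'C944A', 'F123R', 'L663S', 'M681I', 'Y578E']
Mutations(Zeta) = ['A430I', 'C944A', 'F123R', 'L663S', 'M681I', 'Y578E']
Accumulating mutations along path to Gamma:
  At Epsilon: gained [] -> total []
  At Kappa: gained ['A430I', 'Y578E', 'F123R'] -> total ['A430I', 'F123R', 'Y578E']
  At Eta: gained ['C944A', 'L663S'] -> total ['A430I', 'C944A', 'F123R', 'L663S', 'Y578E']
  At Gamma: gained ['K29L', 'V138F', 'H377S'] -> total ['A430I', 'C944A', 'F123R', 'H377S', 'K29L', 'L663S', 'V138F', 'Y578E']
Mutations(Gamma) = ['A430I', 'C944A', 'F123R', 'H377S', 'K29L', 'L663S', 'V138F', 'Y578E']
Intersection: ['A430I', 'C944A', 'F123R', 'L663S', 'M681I', 'Y578E'] ∩ ['A430I', 'C944A', 'F123R', 'H377S', 'K29L', 'L663S', 'V138F', 'Y578E'] = ['A430I', 'C944A', 'F123R', 'L663S', 'Y578E']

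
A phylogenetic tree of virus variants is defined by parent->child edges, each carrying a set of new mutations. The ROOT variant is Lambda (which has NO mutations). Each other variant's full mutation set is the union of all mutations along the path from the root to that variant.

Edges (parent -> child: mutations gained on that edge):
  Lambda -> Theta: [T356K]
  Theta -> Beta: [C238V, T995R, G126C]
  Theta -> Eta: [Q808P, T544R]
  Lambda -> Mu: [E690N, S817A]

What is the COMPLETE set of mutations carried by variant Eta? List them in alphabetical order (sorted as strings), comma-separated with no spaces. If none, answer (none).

Answer: Q808P,T356K,T544R

Derivation:
At Lambda: gained [] -> total []
At Theta: gained ['T356K'] -> total ['T356K']
At Eta: gained ['Q808P', 'T544R'] -> total ['Q808P', 'T356K', 'T544R']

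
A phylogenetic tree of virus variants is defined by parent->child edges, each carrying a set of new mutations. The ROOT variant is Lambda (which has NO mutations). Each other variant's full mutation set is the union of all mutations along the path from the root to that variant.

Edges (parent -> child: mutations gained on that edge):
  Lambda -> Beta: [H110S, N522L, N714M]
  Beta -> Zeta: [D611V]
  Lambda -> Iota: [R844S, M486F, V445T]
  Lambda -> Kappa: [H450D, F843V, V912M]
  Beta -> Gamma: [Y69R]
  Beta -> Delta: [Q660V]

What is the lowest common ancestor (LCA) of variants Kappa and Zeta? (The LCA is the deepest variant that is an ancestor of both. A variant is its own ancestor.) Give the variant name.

Path from root to Kappa: Lambda -> Kappa
  ancestors of Kappa: {Lambda, Kappa}
Path from root to Zeta: Lambda -> Beta -> Zeta
  ancestors of Zeta: {Lambda, Beta, Zeta}
Common ancestors: {Lambda}
Walk up from Zeta: Zeta (not in ancestors of Kappa), Beta (not in ancestors of Kappa), Lambda (in ancestors of Kappa)
Deepest common ancestor (LCA) = Lambda

Answer: Lambda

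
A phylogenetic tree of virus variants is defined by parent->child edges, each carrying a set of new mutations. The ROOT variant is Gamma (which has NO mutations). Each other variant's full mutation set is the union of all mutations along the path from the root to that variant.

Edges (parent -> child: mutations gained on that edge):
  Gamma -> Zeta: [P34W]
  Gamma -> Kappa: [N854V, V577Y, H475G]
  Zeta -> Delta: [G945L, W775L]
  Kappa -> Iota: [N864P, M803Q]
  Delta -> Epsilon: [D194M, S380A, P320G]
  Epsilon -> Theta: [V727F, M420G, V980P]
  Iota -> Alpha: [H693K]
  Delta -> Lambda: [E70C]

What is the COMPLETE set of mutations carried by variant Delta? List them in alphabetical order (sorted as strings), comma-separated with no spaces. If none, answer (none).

At Gamma: gained [] -> total []
At Zeta: gained ['P34W'] -> total ['P34W']
At Delta: gained ['G945L', 'W775L'] -> total ['G945L', 'P34W', 'W775L']

Answer: G945L,P34W,W775L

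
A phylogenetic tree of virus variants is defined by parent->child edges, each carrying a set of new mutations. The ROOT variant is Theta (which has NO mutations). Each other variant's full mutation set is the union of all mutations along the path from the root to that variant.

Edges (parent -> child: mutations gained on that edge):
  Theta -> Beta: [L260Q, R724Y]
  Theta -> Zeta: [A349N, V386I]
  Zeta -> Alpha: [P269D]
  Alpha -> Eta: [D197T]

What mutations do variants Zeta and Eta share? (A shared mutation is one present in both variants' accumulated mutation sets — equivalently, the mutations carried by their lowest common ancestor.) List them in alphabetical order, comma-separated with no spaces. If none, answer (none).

Accumulating mutations along path to Zeta:
  At Theta: gained [] -> total []
  At Zeta: gained ['A349N', 'V386I'] -> total ['A349N', 'V386I']
Mutations(Zeta) = ['A349N', 'V386I']
Accumulating mutations along path to Eta:
  At Theta: gained [] -> total []
  At Zeta: gained ['A349N', 'V386I'] -> total ['A349N', 'V386I']
  At Alpha: gained ['P269D'] -> total ['A349N', 'P269D', 'V386I']
  At Eta: gained ['D197T'] -> total ['A349N', 'D197T', 'P269D', 'V386I']
Mutations(Eta) = ['A349N', 'D197T', 'P269D', 'V386I']
Intersection: ['A349N', 'V386I'] ∩ ['A349N', 'D197T', 'P269D', 'V386I'] = ['A349N', 'V386I']

Answer: A349N,V386I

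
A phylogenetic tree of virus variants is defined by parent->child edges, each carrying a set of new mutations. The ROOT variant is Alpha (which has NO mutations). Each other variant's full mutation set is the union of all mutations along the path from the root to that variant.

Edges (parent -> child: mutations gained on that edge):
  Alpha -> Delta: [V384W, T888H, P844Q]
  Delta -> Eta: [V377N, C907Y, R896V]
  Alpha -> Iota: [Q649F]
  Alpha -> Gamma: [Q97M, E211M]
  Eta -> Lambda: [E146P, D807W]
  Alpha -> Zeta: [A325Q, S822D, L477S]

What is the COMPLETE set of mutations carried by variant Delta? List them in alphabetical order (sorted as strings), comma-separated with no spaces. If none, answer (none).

Answer: P844Q,T888H,V384W

Derivation:
At Alpha: gained [] -> total []
At Delta: gained ['V384W', 'T888H', 'P844Q'] -> total ['P844Q', 'T888H', 'V384W']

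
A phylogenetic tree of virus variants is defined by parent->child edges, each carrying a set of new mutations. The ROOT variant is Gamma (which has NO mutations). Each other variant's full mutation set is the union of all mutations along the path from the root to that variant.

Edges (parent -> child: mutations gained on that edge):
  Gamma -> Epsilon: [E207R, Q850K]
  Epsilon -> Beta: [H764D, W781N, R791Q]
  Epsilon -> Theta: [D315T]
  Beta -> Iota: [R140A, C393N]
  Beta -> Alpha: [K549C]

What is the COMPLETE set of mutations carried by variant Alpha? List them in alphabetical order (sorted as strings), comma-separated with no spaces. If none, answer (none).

At Gamma: gained [] -> total []
At Epsilon: gained ['E207R', 'Q850K'] -> total ['E207R', 'Q850K']
At Beta: gained ['H764D', 'W781N', 'R791Q'] -> total ['E207R', 'H764D', 'Q850K', 'R791Q', 'W781N']
At Alpha: gained ['K549C'] -> total ['E207R', 'H764D', 'K549C', 'Q850K', 'R791Q', 'W781N']

Answer: E207R,H764D,K549C,Q850K,R791Q,W781N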